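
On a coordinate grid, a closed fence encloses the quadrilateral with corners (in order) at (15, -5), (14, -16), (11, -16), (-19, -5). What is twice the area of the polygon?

Using the shoelace formula, 2A = |(15·(-16) − 14·(-5)) + (14·(-16) − 11·(-16)) + (11·(-5) − (-19)·(-16)) + ((-19)·(-5) − 15·(-5))| = 407, so the area is 203.5.

407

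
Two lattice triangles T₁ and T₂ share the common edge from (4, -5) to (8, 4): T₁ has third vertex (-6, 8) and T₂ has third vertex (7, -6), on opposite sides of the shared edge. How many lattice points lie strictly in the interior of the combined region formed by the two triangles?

85

The union is the simple quadrilateral with vertices (4, -5), (-6, 8), (8, 4), (7, -6) in order.
Using the shoelace formula, 2A = |(4·8 − (-6)·(-5)) + ((-6)·4 − 8·8) + (8·(-6) − 7·4) + (7·(-5) − 4·(-6))| = 173, so the area is 173/2.
Along each edge there are gcd(|Δx|,|Δy|)+1 lattice points, so counting each shared vertex once the boundary has gcd(10,13) + gcd(14,4) + gcd(1,10) + gcd(3,1) = 1+2+1+1 = 5.
By Pick's theorem I = A − B/2 + 1 = 173/2 − 5/2 + 1 = 85.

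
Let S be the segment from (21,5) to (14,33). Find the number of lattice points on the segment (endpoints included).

8

The number of lattice points on a segment between lattice points is gcd(|Δx|,|Δy|) + 1 = gcd(7,28) + 1 = 7 + 1 = 8.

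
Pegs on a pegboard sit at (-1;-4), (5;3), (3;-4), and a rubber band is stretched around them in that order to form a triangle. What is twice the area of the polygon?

The shoelace formula gives twice the area as |((-1)·3 − 5·(-4)) + (5·(-4) − 3·3) + (3·(-4) − (-1)·(-4))| = 28, so the area is 14.

28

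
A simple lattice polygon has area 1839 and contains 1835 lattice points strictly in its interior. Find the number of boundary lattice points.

10

Pick's theorem gives A = I + B/2 − 1, so B = 2(A − I + 1) = 2(1839 − 1835 + 1) = 10.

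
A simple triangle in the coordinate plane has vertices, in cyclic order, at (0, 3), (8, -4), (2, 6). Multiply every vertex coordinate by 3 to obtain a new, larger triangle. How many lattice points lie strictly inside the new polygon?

166

The shoelace formula gives twice the area as |(0·(-4) − 8·3) + (8·6 − 2·(-4)) + (2·3 − 0·6)| = 38, so the area is 19.
Along each edge there are gcd(|Δx|,|Δy|)+1 lattice points, so counting each shared vertex once the boundary has gcd(8,7) + gcd(6,10) + gcd(2,3) = 1+2+1 = 4.
Scaling by 3 multiplies the area by 3² = 9 (so the new area is 171) and multiplies the boundary lattice-point count by 3, giving 12.
By Pick's theorem, the interior count of the dilated polygon is 171 − 12/2 + 1 = 166.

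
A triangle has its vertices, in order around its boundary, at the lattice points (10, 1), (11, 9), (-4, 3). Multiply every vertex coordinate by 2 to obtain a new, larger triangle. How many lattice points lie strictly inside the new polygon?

223

By the shoelace formula, twice the signed area is |(10·9 − 11·1) + (11·3 − (-4)·9) + ((-4)·1 − 10·3)| = 114, so the area is 57.
The number of boundary lattice points is Σ gcd(|Δx|,|Δy|) = gcd(1,8) + gcd(15,6) + gcd(14,2) = 1+3+2 = 6.
Scaling by 2 multiplies the area by 2² = 4 (so the new area is 228) and multiplies the boundary lattice-point count by 2, giving 12.
By Pick's theorem, the interior count of the dilated polygon is 228 − 12/2 + 1 = 223.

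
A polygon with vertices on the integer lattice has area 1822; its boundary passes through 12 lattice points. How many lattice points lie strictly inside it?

Pick's theorem A = I + B/2 − 1 rearranges to I = A − B/2 + 1 = 1822 − 12/2 + 1 = 1817.

1817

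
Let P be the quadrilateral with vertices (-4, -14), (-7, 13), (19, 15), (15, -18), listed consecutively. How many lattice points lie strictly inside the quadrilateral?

By the shoelace formula, twice the signed area is |((-4)·13 − (-7)·(-14)) + ((-7)·15 − 19·13) + (19·(-18) − 15·15) + (15·(-14) − (-4)·(-18))| = 1351, so the area is 1351/2.
Along each edge there are gcd(|Δx|,|Δy|)+1 lattice points, so counting each shared vertex once the boundary has gcd(3,27) + gcd(26,2) + gcd(4,33) + gcd(19,4) = 3+2+1+1 = 7.
Pick's theorem gives I = A − B/2 + 1 = 1351/2 − 7/2 + 1 = 673.

673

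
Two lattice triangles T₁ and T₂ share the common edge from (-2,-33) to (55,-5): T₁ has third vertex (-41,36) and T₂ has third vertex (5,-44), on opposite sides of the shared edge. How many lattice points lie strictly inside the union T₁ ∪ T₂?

The union is the simple quadrilateral with vertices (-2,-33), (-41,36), (55,-5), (5,-44) in order.
The shoelace formula gives twice the area as |((-2)·36 − (-41)·(-33)) + ((-41)·(-5) − 55·36) + (55·(-44) − 5·(-5)) + (5·(-33) − (-2)·(-44))| = 5848, so the area is 2924.
The number of boundary lattice points is Σ gcd(|Δx|,|Δy|) = gcd(39,69) + gcd(96,41) + gcd(50,39) + gcd(7,11) = 3+1+1+1 = 6.
By Pick's theorem I = A − B/2 + 1 = 2924 − 6/2 + 1 = 2922.

2922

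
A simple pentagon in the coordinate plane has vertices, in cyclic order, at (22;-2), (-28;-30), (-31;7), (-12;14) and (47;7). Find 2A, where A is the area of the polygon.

Using the shoelace formula, 2A = |(22·(-30) − (-28)·(-2)) + ((-28)·7 − (-31)·(-30)) + ((-31)·14 − (-12)·7) + ((-12)·7 − 47·14) + (47·(-2) − 22·7)| = 3182, so the area is 1591.

3182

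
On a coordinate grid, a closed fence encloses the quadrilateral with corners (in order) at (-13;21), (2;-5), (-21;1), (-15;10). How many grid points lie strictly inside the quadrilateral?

228

Using the shoelace formula, 2A = |((-13)·(-5) − 2·21) + (2·1 − (-21)·(-5)) + ((-21)·10 − (-15)·1) + ((-15)·21 − (-13)·10)| = 460, so the area is 230.
Along each edge there are gcd(|Δx|,|Δy|)+1 lattice points, so counting each shared vertex once the boundary has gcd(15,26) + gcd(23,6) + gcd(6,9) + gcd(2,11) = 1+1+3+1 = 6.
By Pick's theorem A = I + B/2 − 1, so I = 230 − 6/2 + 1 = 228.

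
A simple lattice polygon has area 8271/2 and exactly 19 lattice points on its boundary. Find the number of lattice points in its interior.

Pick's theorem A = I + B/2 − 1 rearranges to I = A − B/2 + 1 = 8271/2 − 19/2 + 1 = 4127.

4127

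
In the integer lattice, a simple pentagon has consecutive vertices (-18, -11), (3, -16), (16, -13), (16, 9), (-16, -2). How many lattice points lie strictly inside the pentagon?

Using the shoelace formula, 2A = |[(-18)·(-16) − 3·(-11)] + [3·(-13) − 16·(-16)] + [16·9 − 16·(-13)] + [16·(-2) − (-16)·9] + [(-16)·(-11) − (-18)·(-2)]| = 1142, so the area is 571.
Along each edge there are gcd(|Δx|,|Δy|)+1 lattice points, so counting each shared vertex once the boundary has gcd(21,5) + gcd(13,3) + gcd(0,22) + gcd(32,11) + gcd(2,9) = 1+1+22+1+1 = 26.
Pick's theorem gives I = A − B/2 + 1 = 571 − 26/2 + 1 = 559.

559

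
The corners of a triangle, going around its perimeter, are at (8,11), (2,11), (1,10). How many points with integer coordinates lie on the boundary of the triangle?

The number of boundary lattice points is Σ gcd(|Δx|,|Δy|) = gcd(6,0) + gcd(1,1) + gcd(7,1) = 6+1+1 = 8.

8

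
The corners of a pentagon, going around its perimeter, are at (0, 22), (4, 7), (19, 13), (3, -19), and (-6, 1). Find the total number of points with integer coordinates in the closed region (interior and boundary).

419

The shoelace formula gives twice the area as |(0·7 − 4·22) + (4·13 − 19·7) + (19·(-19) − 3·13) + (3·1 − (-6)·(-19)) + ((-6)·22 − 0·1)| = 812, so the area is 406.
Along each edge there are gcd(|Δx|,|Δy|)+1 lattice points, so counting each shared vertex once the boundary has gcd(4,15) + gcd(15,6) + gcd(16,32) + gcd(9,20) + gcd(6,21) = 1+3+16+1+3 = 24.
Pick's theorem gives I = A − B/2 + 1 = 406 − 24/2 + 1 = 395, so the closed region contains I + B = 395 + 24 = 419 lattice points.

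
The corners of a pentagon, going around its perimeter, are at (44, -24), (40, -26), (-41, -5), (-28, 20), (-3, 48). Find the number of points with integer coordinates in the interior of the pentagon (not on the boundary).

2864

By the shoelace formula, twice the signed area is |(44·(-26) − 40·(-24)) + (40·(-5) − (-41)·(-26)) + ((-41)·20 − (-28)·(-5)) + ((-28)·48 − (-3)·20) + ((-3)·(-24) − 44·48)| = 5734, so the area is 2867.
Along each edge there are gcd(|Δx|,|Δy|)+1 lattice points, so counting each shared vertex once the boundary has gcd(4,2) + gcd(81,21) + gcd(13,25) + gcd(25,28) + gcd(47,72) = 2+3+1+1+1 = 8.
Pick's theorem gives I = A − B/2 + 1 = 2867 − 8/2 + 1 = 2864.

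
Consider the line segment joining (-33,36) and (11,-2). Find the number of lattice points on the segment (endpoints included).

The number of lattice points on a segment between lattice points is gcd(|Δx|,|Δy|) + 1 = gcd(44,38) + 1 = 2 + 1 = 3.

3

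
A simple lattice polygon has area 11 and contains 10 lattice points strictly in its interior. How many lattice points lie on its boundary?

Pick's theorem gives A = I + B/2 − 1, so B = 2(A − I + 1) = 2(11 − 10 + 1) = 4.

4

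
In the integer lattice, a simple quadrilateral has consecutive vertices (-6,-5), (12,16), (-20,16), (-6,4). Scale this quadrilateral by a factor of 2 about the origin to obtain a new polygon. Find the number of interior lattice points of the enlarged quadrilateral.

1047

By the shoelace formula, twice the signed area is |((-6)·16 − 12·(-5)) + (12·16 − (-20)·16) + ((-20)·4 − (-6)·16) + ((-6)·(-5) − (-6)·4)| = 546, so the area is 273.
Summing gcd(|Δx|,|Δy|) over the edges gives the boundary count: gcd(18,21) + gcd(32,0) + gcd(14,12) + gcd(0,9) = 3+32+2+9 = 46.
Scaling by 2 multiplies the area by 2² = 4 (so the new area is 1092) and multiplies the boundary lattice-point count by 2, giving 92.
By Pick's theorem, the interior count of the dilated polygon is 1092 − 92/2 + 1 = 1047.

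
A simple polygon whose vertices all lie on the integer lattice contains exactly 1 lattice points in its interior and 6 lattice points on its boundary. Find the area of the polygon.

3

Pick's theorem states A = I + B/2 − 1, so A = 1 + 6/2 − 1 = 3.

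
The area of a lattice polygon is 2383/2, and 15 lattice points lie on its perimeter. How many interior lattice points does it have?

From Pick's theorem, I = A − B/2 + 1 = 2383/2 − 15/2 + 1 = 1185.

1185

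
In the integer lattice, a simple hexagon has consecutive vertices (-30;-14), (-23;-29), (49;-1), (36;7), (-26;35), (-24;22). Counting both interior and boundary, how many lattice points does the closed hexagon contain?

2547

By the shoelace formula, twice the signed area is |((-30)·(-29) − (-23)·(-14)) + ((-23)·(-1) − 49·(-29)) + (49·7 − 36·(-1)) + (36·35 − (-26)·7) + ((-26)·22 − (-24)·35) + ((-24)·(-14) − (-30)·22)| = 5077, so the area is 2538.5.
Along each edge there are gcd(|Δx|,|Δy|)+1 lattice points, so counting each shared vertex once the boundary has gcd(7,15) + gcd(72,28) + gcd(13,8) + gcd(62,28) + gcd(2,13) + gcd(6,36) = 1+4+1+2+1+6 = 15.
Pick's theorem gives I = A − B/2 + 1 = 2538.5 − 15/2 + 1 = 2532, so the closed region contains I + B = 2532 + 15 = 2547 lattice points.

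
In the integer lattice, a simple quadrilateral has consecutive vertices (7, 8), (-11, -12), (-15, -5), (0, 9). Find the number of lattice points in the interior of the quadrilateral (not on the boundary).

The shoelace formula gives twice the area as |[7·(-12) − (-11)·8] + [(-11)·(-5) − (-15)·(-12)] + [(-15)·9 − 0·(-5)] + [0·8 − 7·9]| = 319, so the area is 319/2.
Along each edge there are gcd(|Δx|,|Δy|)+1 lattice points, so counting each shared vertex once the boundary has gcd(18,20) + gcd(4,7) + gcd(15,14) + gcd(7,1) = 2+1+1+1 = 5.
Pick's theorem gives I = A − B/2 + 1 = 319/2 − 5/2 + 1 = 158.

158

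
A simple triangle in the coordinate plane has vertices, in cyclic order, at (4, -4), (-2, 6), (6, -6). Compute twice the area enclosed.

By the shoelace formula, twice the signed area is |(4·6 − (-2)·(-4)) + ((-2)·(-6) − 6·6) + (6·(-4) − 4·(-6))| = 8, so the area is 4.

8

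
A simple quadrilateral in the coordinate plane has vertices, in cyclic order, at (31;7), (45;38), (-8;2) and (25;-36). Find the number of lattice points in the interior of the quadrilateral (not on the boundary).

By the shoelace formula, twice the signed area is |[31·38 − 45·7] + [45·2 − (-8)·38] + [(-8)·(-36) − 25·2] + [25·7 − 31·(-36)]| = 2786, so the area is 1393.
The number of boundary lattice points is Σ gcd(|Δx|,|Δy|) = gcd(14,31) + gcd(53,36) + gcd(33,38) + gcd(6,43) = 1+1+1+1 = 4.
Pick's theorem gives I = A − B/2 + 1 = 1393 − 4/2 + 1 = 1392.

1392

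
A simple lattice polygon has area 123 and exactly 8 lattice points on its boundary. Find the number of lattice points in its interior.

From Pick's theorem, I = A − B/2 + 1 = 123 − 8/2 + 1 = 120.

120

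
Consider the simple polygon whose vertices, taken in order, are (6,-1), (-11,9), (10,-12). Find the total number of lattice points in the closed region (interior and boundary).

By the shoelace formula, twice the signed area is |[6·9 − (-11)·(-1)] + [(-11)·(-12) − 10·9] + [10·(-1) − 6·(-12)]| = 147, so the area is 147/2.
The number of boundary lattice points is Σ gcd(|Δx|,|Δy|) = gcd(17,10) + gcd(21,21) + gcd(4,11) = 1+21+1 = 23.
Pick's theorem gives I = A − B/2 + 1 = 147/2 − 23/2 + 1 = 63, so the closed region contains I + B = 63 + 23 = 86 lattice points.

86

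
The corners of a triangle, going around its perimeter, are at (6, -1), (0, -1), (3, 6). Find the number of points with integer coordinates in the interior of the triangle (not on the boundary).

18

By the shoelace formula, twice the signed area is |(6·(-1) − 0·(-1)) + (0·6 − 3·(-1)) + (3·(-1) − 6·6)| = 42, so the area is 21.
Along each edge there are gcd(|Δx|,|Δy|)+1 lattice points, so counting each shared vertex once the boundary has gcd(6,0) + gcd(3,7) + gcd(3,7) = 6+1+1 = 8.
By Pick's theorem A = I + B/2 − 1, so I = 21 − 8/2 + 1 = 18.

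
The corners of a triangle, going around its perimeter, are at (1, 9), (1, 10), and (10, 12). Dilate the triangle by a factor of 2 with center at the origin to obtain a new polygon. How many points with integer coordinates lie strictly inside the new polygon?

The shoelace formula gives twice the area as |[1·10 − 1·9] + [1·12 − 10·10] + [10·9 − 1·12]| = 9, so the area is 4.5.
Along each edge there are gcd(|Δx|,|Δy|)+1 lattice points, so counting each shared vertex once the boundary has gcd(0,1) + gcd(9,2) + gcd(9,3) = 1+1+3 = 5.
Scaling by 2 multiplies the area by 2² = 4 (so the new area is 18) and multiplies the boundary lattice-point count by 2, giving 10.
By Pick's theorem, the interior count of the dilated polygon is 18 − 10/2 + 1 = 14.

14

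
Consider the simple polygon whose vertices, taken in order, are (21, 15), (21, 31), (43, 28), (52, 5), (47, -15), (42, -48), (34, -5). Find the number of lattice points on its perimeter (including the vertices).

The number of boundary lattice points is Σ gcd(|Δx|,|Δy|) = gcd(0,16) + gcd(22,3) + gcd(9,23) + gcd(5,20) + gcd(5,33) + gcd(8,43) + gcd(13,20) = 16+1+1+5+1+1+1 = 26.

26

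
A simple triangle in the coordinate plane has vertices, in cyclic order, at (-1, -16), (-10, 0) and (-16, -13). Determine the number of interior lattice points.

105

The shoelace formula gives twice the area as |[(-1)·0 − (-10)·(-16)] + [(-10)·(-13) − (-16)·0] + [(-16)·(-16) − (-1)·(-13)]| = 213, so the area is 213/2.
Summing gcd(|Δx|,|Δy|) over the edges gives the boundary count: gcd(9,16) + gcd(6,13) + gcd(15,3) = 1+1+3 = 5.
Pick's theorem gives I = A − B/2 + 1 = 213/2 − 5/2 + 1 = 105.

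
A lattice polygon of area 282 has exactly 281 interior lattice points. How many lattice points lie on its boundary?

4

Pick's theorem gives A = I + B/2 − 1, so B = 2(A − I + 1) = 2(282 − 281 + 1) = 4.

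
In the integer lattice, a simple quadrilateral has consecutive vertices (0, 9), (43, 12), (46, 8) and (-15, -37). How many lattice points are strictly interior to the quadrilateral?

The shoelace formula gives twice the area as |(0·12 − 43·9) + (43·8 − 46·12) + (46·(-37) − (-15)·8) + ((-15)·9 − 0·(-37))| = 2312, so the area is 1156.
Summing gcd(|Δx|,|Δy|) over the edges gives the boundary count: gcd(43,3) + gcd(3,4) + gcd(61,45) + gcd(15,46) = 1+1+1+1 = 4.
By Pick's theorem A = I + B/2 − 1, so I = 1156 − 4/2 + 1 = 1155.

1155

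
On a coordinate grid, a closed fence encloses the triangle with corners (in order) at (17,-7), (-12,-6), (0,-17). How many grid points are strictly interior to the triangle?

The shoelace formula gives twice the area as |(17·(-6) − (-12)·(-7)) + ((-12)·(-17) − 0·(-6)) + (0·(-7) − 17·(-17))| = 307, so the area is 153.5.
Summing gcd(|Δx|,|Δy|) over the edges gives the boundary count: gcd(29,1) + gcd(12,11) + gcd(17,10) = 1+1+1 = 3.
By Pick's theorem A = I + B/2 − 1, so I = 153.5 − 3/2 + 1 = 153.

153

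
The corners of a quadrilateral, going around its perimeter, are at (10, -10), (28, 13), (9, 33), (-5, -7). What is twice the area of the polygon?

1439

The shoelace formula gives twice the area as |[10·13 − 28·(-10)] + [28·33 − 9·13] + [9·(-7) − (-5)·33] + [(-5)·(-10) − 10·(-7)]| = 1439, so the area is 1439/2.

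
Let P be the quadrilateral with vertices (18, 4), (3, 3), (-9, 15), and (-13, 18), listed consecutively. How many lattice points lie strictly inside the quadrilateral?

The shoelace formula gives twice the area as |[18·3 − 3·4] + [3·15 − (-9)·3] + [(-9)·18 − (-13)·15] + [(-13)·4 − 18·18]| = 229, so the area is 114.5.
Along each edge there are gcd(|Δx|,|Δy|)+1 lattice points, so counting each shared vertex once the boundary has gcd(15,1) + gcd(12,12) + gcd(4,3) + gcd(31,14) = 1+12+1+1 = 15.
By Pick's theorem A = I + B/2 − 1, so I = 114.5 − 15/2 + 1 = 108.

108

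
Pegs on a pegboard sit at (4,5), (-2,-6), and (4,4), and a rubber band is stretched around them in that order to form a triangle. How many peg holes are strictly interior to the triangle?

The shoelace formula gives twice the area as |(4·(-6) − (-2)·5) + ((-2)·4 − 4·(-6)) + (4·5 − 4·4)| = 6, so the area is 3.
Along each edge there are gcd(|Δx|,|Δy|)+1 lattice points, so counting each shared vertex once the boundary has gcd(6,11) + gcd(6,10) + gcd(0,1) = 1+2+1 = 4.
Pick's theorem gives I = A − B/2 + 1 = 3 − 4/2 + 1 = 2.

2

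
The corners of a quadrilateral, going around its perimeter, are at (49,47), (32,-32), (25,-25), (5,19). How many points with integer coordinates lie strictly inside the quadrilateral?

1577

By the shoelace formula, twice the signed area is |(49·(-32) − 32·47) + (32·(-25) − 25·(-32)) + (25·19 − 5·(-25)) + (5·47 − 49·19)| = 3168, so the area is 1584.
Along each edge there are gcd(|Δx|,|Δy|)+1 lattice points, so counting each shared vertex once the boundary has gcd(17,79) + gcd(7,7) + gcd(20,44) + gcd(44,28) = 1+7+4+4 = 16.
Pick's theorem gives I = A − B/2 + 1 = 1584 − 16/2 + 1 = 1577.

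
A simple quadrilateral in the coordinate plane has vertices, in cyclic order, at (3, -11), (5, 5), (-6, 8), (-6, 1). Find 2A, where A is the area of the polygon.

245

By the shoelace formula, twice the signed area is |(3·5 − 5·(-11)) + (5·8 − (-6)·5) + ((-6)·1 − (-6)·8) + ((-6)·(-11) − 3·1)| = 245, so the area is 245/2.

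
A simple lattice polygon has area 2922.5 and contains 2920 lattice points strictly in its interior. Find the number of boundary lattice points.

Pick's theorem gives A = I + B/2 − 1, so B = 2(A − I + 1) = 2(2922.5 − 2920 + 1) = 7.

7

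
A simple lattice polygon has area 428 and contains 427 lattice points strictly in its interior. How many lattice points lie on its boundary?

Pick's theorem gives A = I + B/2 − 1, so B = 2(A − I + 1) = 2(428 − 427 + 1) = 4.

4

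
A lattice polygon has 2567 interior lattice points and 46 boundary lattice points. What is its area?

2589

Pick's theorem states A = I + B/2 − 1, so A = 2567 + 46/2 − 1 = 2589.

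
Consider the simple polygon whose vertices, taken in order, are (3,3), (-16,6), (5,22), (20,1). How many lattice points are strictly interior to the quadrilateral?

345

By the shoelace formula, twice the signed area is |(3·6 − (-16)·3) + ((-16)·22 − 5·6) + (5·1 − 20·22) + (20·3 − 3·1)| = 694, so the area is 347.
Summing gcd(|Δx|,|Δy|) over the edges gives the boundary count: gcd(19,3) + gcd(21,16) + gcd(15,21) + gcd(17,2) = 1+1+3+1 = 6.
By Pick's theorem A = I + B/2 − 1, so I = 347 − 6/2 + 1 = 345.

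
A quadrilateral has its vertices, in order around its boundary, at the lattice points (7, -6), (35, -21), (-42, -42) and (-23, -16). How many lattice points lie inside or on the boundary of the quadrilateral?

By the shoelace formula, twice the signed area is |(7·(-21) − 35·(-6)) + (35·(-42) − (-42)·(-21)) + ((-42)·(-16) − (-23)·(-42)) + ((-23)·(-6) − 7·(-16))| = 2333, so the area is 2333/2.
Summing gcd(|Δx|,|Δy|) over the edges gives the boundary count: gcd(28,15) + gcd(77,21) + gcd(19,26) + gcd(30,10) = 1+7+1+10 = 19.
Pick's theorem gives I = A − B/2 + 1 = 2333/2 − 19/2 + 1 = 1158, so the closed region contains I + B = 1158 + 19 = 1177 lattice points.

1177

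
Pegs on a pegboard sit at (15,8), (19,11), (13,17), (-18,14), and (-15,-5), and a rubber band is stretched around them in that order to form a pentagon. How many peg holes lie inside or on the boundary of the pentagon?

By the shoelace formula, twice the signed area is |(15·11 − 19·8) + (19·17 − 13·11) + (13·14 − (-18)·17) + ((-18)·(-5) − (-15)·14) + ((-15)·8 − 15·(-5))| = 936, so the area is 468.
The number of boundary lattice points is Σ gcd(|Δx|,|Δy|) = gcd(4,3) + gcd(6,6) + gcd(31,3) + gcd(3,19) + gcd(30,13) = 1+6+1+1+1 = 10.
Pick's theorem gives I = A − B/2 + 1 = 468 − 10/2 + 1 = 464, so the closed region contains I + B = 464 + 10 = 474 lattice points.

474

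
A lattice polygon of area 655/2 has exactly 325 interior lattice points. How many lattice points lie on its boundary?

Pick's theorem gives A = I + B/2 − 1, so B = 2(A − I + 1) = 2(655/2 − 325 + 1) = 7.

7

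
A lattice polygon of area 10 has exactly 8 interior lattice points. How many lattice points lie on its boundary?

Pick's theorem gives A = I + B/2 − 1, so B = 2(A − I + 1) = 2(10 − 8 + 1) = 6.

6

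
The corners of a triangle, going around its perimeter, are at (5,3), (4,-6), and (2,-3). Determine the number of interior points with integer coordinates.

9

Using the shoelace formula, 2A = |(5·(-6) − 4·3) + (4·(-3) − 2·(-6)) + (2·3 − 5·(-3))| = 21, so the area is 21/2.
Summing gcd(|Δx|,|Δy|) over the edges gives the boundary count: gcd(1,9) + gcd(2,3) + gcd(3,6) = 1+1+3 = 5.
Pick's theorem gives I = A − B/2 + 1 = 21/2 − 5/2 + 1 = 9.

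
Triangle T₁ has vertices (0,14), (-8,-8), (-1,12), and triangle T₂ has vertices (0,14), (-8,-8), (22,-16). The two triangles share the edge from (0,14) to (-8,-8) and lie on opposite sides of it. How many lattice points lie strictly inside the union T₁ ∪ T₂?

The union is the simple quadrilateral with vertices (0,14), (-1,12), (-8,-8), (22,-16) in order.
By the shoelace formula, twice the signed area is |(0·12 − (-1)·14) + ((-1)·(-8) − (-8)·12) + ((-8)·(-16) − 22·(-8)) + (22·14 − 0·(-16))| = 730, so the area is 365.
The number of boundary lattice points is Σ gcd(|Δx|,|Δy|) = gcd(1,2) + gcd(7,20) + gcd(30,8) + gcd(22,30) = 1+1+2+2 = 6.
By Pick's theorem I = A − B/2 + 1 = 365 − 6/2 + 1 = 363.

363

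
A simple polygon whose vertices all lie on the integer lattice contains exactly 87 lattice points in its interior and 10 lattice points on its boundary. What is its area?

91

Pick's theorem states A = I + B/2 − 1, so A = 87 + 10/2 − 1 = 91.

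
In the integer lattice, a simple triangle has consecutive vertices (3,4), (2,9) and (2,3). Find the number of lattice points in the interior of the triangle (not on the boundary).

0

Using the shoelace formula, 2A = |(3·9 − 2·4) + (2·3 − 2·9) + (2·4 − 3·3)| = 6, so the area is 3.
The number of boundary lattice points is Σ gcd(|Δx|,|Δy|) = gcd(1,5) + gcd(0,6) + gcd(1,1) = 1+6+1 = 8.
By Pick's theorem A = I + B/2 − 1, so I = 3 − 8/2 + 1 = 0.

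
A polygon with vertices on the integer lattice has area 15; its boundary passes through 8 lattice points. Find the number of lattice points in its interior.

From Pick's theorem, I = A − B/2 + 1 = 15 − 8/2 + 1 = 12.

12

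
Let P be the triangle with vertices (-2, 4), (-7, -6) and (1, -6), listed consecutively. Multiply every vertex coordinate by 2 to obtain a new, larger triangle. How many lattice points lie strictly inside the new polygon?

Using the shoelace formula, 2A = |((-2)·(-6) − (-7)·4) + ((-7)·(-6) − 1·(-6)) + (1·4 − (-2)·(-6))| = 80, so the area is 40.
Summing gcd(|Δx|,|Δy|) over the edges gives the boundary count: gcd(5,10) + gcd(8,0) + gcd(3,10) = 5+8+1 = 14.
Scaling by 2 multiplies the area by 2² = 4 (so the new area is 160) and multiplies the boundary lattice-point count by 2, giving 28.
By Pick's theorem, the interior count of the dilated polygon is 160 − 28/2 + 1 = 147.

147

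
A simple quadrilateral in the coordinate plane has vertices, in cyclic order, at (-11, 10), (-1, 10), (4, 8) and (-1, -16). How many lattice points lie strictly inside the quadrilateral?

189

By the shoelace formula, twice the signed area is |((-11)·10 − (-1)·10) + ((-1)·8 − 4·10) + (4·(-16) − (-1)·8) + ((-1)·10 − (-11)·(-16))| = 390, so the area is 195.
The number of boundary lattice points is Σ gcd(|Δx|,|Δy|) = gcd(10,0) + gcd(5,2) + gcd(5,24) + gcd(10,26) = 10+1+1+2 = 14.
Pick's theorem gives I = A − B/2 + 1 = 195 − 14/2 + 1 = 189.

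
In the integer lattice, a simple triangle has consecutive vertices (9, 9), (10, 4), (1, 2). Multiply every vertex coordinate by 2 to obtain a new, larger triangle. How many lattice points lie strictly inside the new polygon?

By the shoelace formula, twice the signed area is |[9·4 − 10·9] + [10·2 − 1·4] + [1·9 − 9·2]| = 47, so the area is 23.5.
The number of boundary lattice points is Σ gcd(|Δx|,|Δy|) = gcd(1,5) + gcd(9,2) + gcd(8,7) = 1+1+1 = 3.
Scaling by 2 multiplies the area by 2² = 4 (so the new area is 94) and multiplies the boundary lattice-point count by 2, giving 6.
By Pick's theorem, the interior count of the dilated polygon is 94 − 6/2 + 1 = 92.

92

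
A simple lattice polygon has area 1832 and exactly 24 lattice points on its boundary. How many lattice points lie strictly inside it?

1821

Pick's theorem A = I + B/2 − 1 rearranges to I = A − B/2 + 1 = 1832 − 24/2 + 1 = 1821.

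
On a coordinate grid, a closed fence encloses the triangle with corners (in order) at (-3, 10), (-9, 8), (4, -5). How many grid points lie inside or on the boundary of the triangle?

The shoelace formula gives twice the area as |((-3)·8 − (-9)·10) + ((-9)·(-5) − 4·8) + (4·10 − (-3)·(-5))| = 104, so the area is 52.
Summing gcd(|Δx|,|Δy|) over the edges gives the boundary count: gcd(6,2) + gcd(13,13) + gcd(7,15) = 2+13+1 = 16.
Pick's theorem gives I = A − B/2 + 1 = 52 − 16/2 + 1 = 45, so the closed region contains I + B = 45 + 16 = 61 lattice points.

61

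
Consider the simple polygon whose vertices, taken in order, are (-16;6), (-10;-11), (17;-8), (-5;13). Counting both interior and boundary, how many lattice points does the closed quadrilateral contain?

The shoelace formula gives twice the area as |((-16)·(-11) − (-10)·6) + ((-10)·(-8) − 17·(-11)) + (17·13 − (-5)·(-8)) + ((-5)·6 − (-16)·13)| = 862, so the area is 431.
The number of boundary lattice points is Σ gcd(|Δx|,|Δy|) = gcd(6,17) + gcd(27,3) + gcd(22,21) + gcd(11,7) = 1+3+1+1 = 6.
Pick's theorem gives I = A − B/2 + 1 = 431 − 6/2 + 1 = 429, so the closed region contains I + B = 429 + 6 = 435 lattice points.

435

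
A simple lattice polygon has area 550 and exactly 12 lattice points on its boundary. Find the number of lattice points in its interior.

From Pick's theorem, I = A − B/2 + 1 = 550 − 12/2 + 1 = 545.

545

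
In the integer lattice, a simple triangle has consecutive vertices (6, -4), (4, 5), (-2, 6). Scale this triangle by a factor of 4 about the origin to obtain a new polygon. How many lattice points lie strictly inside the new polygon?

409

Using the shoelace formula, 2A = |[6·5 − 4·(-4)] + [4·6 − (-2)·5] + [(-2)·(-4) − 6·6]| = 52, so the area is 26.
Along each edge there are gcd(|Δx|,|Δy|)+1 lattice points, so counting each shared vertex once the boundary has gcd(2,9) + gcd(6,1) + gcd(8,10) = 1+1+2 = 4.
Scaling by 4 multiplies the area by 4² = 16 (so the new area is 416) and multiplies the boundary lattice-point count by 4, giving 16.
By Pick's theorem, the interior count of the dilated polygon is 416 − 16/2 + 1 = 409.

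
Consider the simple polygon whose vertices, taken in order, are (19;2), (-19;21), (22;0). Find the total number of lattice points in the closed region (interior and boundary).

21

The shoelace formula gives twice the area as |(19·21 − (-19)·2) + ((-19)·0 − 22·21) + (22·2 − 19·0)| = 19, so the area is 19/2.
The number of boundary lattice points is Σ gcd(|Δx|,|Δy|) = gcd(38,19) + gcd(41,21) + gcd(3,2) = 19+1+1 = 21.
Pick's theorem gives I = A − B/2 + 1 = 19/2 − 21/2 + 1 = 0, so the closed region contains I + B = 0 + 21 = 21 lattice points.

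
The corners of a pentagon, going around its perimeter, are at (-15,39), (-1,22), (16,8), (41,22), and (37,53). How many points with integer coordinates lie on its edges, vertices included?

Along each edge there are gcd(|Δx|,|Δy|)+1 lattice points, so counting each shared vertex once the boundary has gcd(14,17) + gcd(17,14) + gcd(25,14) + gcd(4,31) + gcd(52,14) = 1+1+1+1+2 = 6.

6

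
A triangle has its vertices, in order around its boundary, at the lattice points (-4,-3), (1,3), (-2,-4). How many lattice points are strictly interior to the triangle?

8

The shoelace formula gives twice the area as |[(-4)·3 − 1·(-3)] + [1·(-4) − (-2)·3] + [(-2)·(-3) − (-4)·(-4)]| = 17, so the area is 17/2.
Along each edge there are gcd(|Δx|,|Δy|)+1 lattice points, so counting each shared vertex once the boundary has gcd(5,6) + gcd(3,7) + gcd(2,1) = 1+1+1 = 3.
Pick's theorem gives I = A − B/2 + 1 = 17/2 − 3/2 + 1 = 8.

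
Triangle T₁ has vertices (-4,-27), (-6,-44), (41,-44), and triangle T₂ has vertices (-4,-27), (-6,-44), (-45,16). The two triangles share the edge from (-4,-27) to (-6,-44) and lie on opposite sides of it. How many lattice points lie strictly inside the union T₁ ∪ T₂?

766

The union is the simple quadrilateral with vertices (-4,-27), (41,-44), (-6,-44), (-45,16) in order.
The shoelace formula gives twice the area as |((-4)·(-44) − 41·(-27)) + (41·(-44) − (-6)·(-44)) + ((-6)·16 − (-45)·(-44)) + ((-45)·(-27) − (-4)·16)| = 1582, so the area is 791.
Summing gcd(|Δx|,|Δy|) over the edges gives the boundary count: gcd(45,17) + gcd(47,0) + gcd(39,60) + gcd(41,43) = 1+47+3+1 = 52.
By Pick's theorem I = A − B/2 + 1 = 791 − 52/2 + 1 = 766.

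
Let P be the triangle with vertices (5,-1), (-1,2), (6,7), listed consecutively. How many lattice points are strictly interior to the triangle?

By the shoelace formula, twice the signed area is |[5·2 − (-1)·(-1)] + [(-1)·7 − 6·2] + [6·(-1) − 5·7]| = 51, so the area is 51/2.
Summing gcd(|Δx|,|Δy|) over the edges gives the boundary count: gcd(6,3) + gcd(7,5) + gcd(1,8) = 3+1+1 = 5.
Pick's theorem gives I = A − B/2 + 1 = 51/2 − 5/2 + 1 = 24.

24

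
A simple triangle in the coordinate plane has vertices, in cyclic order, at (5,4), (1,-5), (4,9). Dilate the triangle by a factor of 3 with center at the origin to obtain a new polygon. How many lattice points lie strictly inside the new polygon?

127

Using the shoelace formula, 2A = |[5·(-5) − 1·4] + [1·9 − 4·(-5)] + [4·4 − 5·9]| = 29, so the area is 14.5.
Along each edge there are gcd(|Δx|,|Δy|)+1 lattice points, so counting each shared vertex once the boundary has gcd(4,9) + gcd(3,14) + gcd(1,5) = 1+1+1 = 3.
Scaling by 3 multiplies the area by 3² = 9 (so the new area is 130.5) and multiplies the boundary lattice-point count by 3, giving 9.
By Pick's theorem, the interior count of the dilated polygon is 130.5 − 9/2 + 1 = 127.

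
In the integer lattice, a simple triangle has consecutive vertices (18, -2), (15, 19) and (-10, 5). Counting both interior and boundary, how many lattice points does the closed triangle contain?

290

The shoelace formula gives twice the area as |(18·19 − 15·(-2)) + (15·5 − (-10)·19) + ((-10)·(-2) − 18·5)| = 567, so the area is 567/2.
The number of boundary lattice points is Σ gcd(|Δx|,|Δy|) = gcd(3,21) + gcd(25,14) + gcd(28,7) = 3+1+7 = 11.
Pick's theorem gives I = A − B/2 + 1 = 567/2 − 11/2 + 1 = 279, so the closed region contains I + B = 279 + 11 = 290 lattice points.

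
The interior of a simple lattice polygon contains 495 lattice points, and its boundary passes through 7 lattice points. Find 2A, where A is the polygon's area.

995

Pick's theorem states A = I + B/2 − 1, so A = 495 + 7/2 − 1 = 995/2.
Hence 2A = 995.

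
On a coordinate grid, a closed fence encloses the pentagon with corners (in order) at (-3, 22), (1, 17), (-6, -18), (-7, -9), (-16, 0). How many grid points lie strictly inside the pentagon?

The shoelace formula gives twice the area as |((-3)·17 − 1·22) + (1·(-18) − (-6)·17) + ((-6)·(-9) − (-7)·(-18)) + ((-7)·0 − (-16)·(-9)) + ((-16)·22 − (-3)·0)| = 557, so the area is 557/2.
Summing gcd(|Δx|,|Δy|) over the edges gives the boundary count: gcd(4,5) + gcd(7,35) + gcd(1,9) + gcd(9,9) + gcd(13,22) = 1+7+1+9+1 = 19.
By Pick's theorem A = I + B/2 − 1, so I = 557/2 − 19/2 + 1 = 270.

270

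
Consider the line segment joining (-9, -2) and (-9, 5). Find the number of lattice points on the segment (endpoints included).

8

The number of lattice points on a segment between lattice points is gcd(|Δx|,|Δy|) + 1 = gcd(0,7) + 1 = 7 + 1 = 8.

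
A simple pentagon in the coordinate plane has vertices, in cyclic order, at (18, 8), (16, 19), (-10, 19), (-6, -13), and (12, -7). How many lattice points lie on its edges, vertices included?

The number of boundary lattice points is Σ gcd(|Δx|,|Δy|) = gcd(2,11) + gcd(26,0) + gcd(4,32) + gcd(18,6) + gcd(6,15) = 1+26+4+6+3 = 40.

40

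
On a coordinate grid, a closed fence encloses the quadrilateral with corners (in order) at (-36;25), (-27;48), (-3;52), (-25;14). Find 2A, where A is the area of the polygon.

The shoelace formula gives twice the area as |((-36)·48 − (-27)·25) + ((-27)·52 − (-3)·48) + ((-3)·14 − (-25)·52) + ((-25)·25 − (-36)·14)| = 1176, so the area is 588.

1176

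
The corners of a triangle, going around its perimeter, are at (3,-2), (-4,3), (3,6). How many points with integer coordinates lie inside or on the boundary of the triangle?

34

By the shoelace formula, twice the signed area is |[3·3 − (-4)·(-2)] + [(-4)·6 − 3·3] + [3·(-2) − 3·6]| = 56, so the area is 28.
Along each edge there are gcd(|Δx|,|Δy|)+1 lattice points, so counting each shared vertex once the boundary has gcd(7,5) + gcd(7,3) + gcd(0,8) = 1+1+8 = 10.
Pick's theorem gives I = A − B/2 + 1 = 28 − 10/2 + 1 = 24, so the closed region contains I + B = 24 + 10 = 34 lattice points.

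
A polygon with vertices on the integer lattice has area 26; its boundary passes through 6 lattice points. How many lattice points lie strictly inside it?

Pick's theorem A = I + B/2 − 1 rearranges to I = A − B/2 + 1 = 26 − 6/2 + 1 = 24.

24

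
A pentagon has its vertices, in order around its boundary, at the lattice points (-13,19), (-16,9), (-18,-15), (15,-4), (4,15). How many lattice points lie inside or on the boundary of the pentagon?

708

By the shoelace formula, twice the signed area is |[(-13)·9 − (-16)·19] + [(-16)·(-15) − (-18)·9] + [(-18)·(-4) − 15·(-15)] + [15·15 − 4·(-4)] + [4·19 − (-13)·15]| = 1398, so the area is 699.
Summing gcd(|Δx|,|Δy|) over the edges gives the boundary count: gcd(3,10) + gcd(2,24) + gcd(33,11) + gcd(11,19) + gcd(17,4) = 1+2+11+1+1 = 16.
Pick's theorem gives I = A − B/2 + 1 = 699 − 16/2 + 1 = 692, so the closed region contains I + B = 692 + 16 = 708 lattice points.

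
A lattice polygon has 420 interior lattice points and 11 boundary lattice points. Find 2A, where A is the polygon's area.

849

Pick's theorem states A = I + B/2 − 1, so A = 420 + 11/2 − 1 = 849/2.
Hence 2A = 849.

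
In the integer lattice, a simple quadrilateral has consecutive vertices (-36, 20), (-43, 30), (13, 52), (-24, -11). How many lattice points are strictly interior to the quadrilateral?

Using the shoelace formula, 2A = |[(-36)·30 − (-43)·20] + [(-43)·52 − 13·30] + [13·(-11) − (-24)·52] + [(-24)·20 − (-36)·(-11)]| = 2617, so the area is 2617/2.
The number of boundary lattice points is Σ gcd(|Δx|,|Δy|) = gcd(7,10) + gcd(56,22) + gcd(37,63) + gcd(12,31) = 1+2+1+1 = 5.
Pick's theorem gives I = A − B/2 + 1 = 2617/2 − 5/2 + 1 = 1307.

1307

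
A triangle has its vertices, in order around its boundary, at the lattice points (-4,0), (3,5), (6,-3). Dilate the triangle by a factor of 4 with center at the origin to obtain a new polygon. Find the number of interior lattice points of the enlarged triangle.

The shoelace formula gives twice the area as |[(-4)·5 − 3·0] + [3·(-3) − 6·5] + [6·0 − (-4)·(-3)]| = 71, so the area is 35.5.
Along each edge there are gcd(|Δx|,|Δy|)+1 lattice points, so counting each shared vertex once the boundary has gcd(7,5) + gcd(3,8) + gcd(10,3) = 1+1+1 = 3.
Scaling by 4 multiplies the area by 4² = 16 (so the new area is 568) and multiplies the boundary lattice-point count by 4, giving 12.
By Pick's theorem, the interior count of the dilated polygon is 568 − 12/2 + 1 = 563.

563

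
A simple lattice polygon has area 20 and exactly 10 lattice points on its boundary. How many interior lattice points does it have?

16

Pick's theorem A = I + B/2 − 1 rearranges to I = A − B/2 + 1 = 20 − 10/2 + 1 = 16.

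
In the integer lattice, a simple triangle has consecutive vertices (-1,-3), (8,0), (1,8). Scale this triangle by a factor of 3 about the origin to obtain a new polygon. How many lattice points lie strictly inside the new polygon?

412

By the shoelace formula, twice the signed area is |((-1)·0 − 8·(-3)) + (8·8 − 1·0) + (1·(-3) − (-1)·8)| = 93, so the area is 93/2.
Along each edge there are gcd(|Δx|,|Δy|)+1 lattice points, so counting each shared vertex once the boundary has gcd(9,3) + gcd(7,8) + gcd(2,11) = 3+1+1 = 5.
Scaling by 3 multiplies the area by 3² = 9 (so the new area is 418.5) and multiplies the boundary lattice-point count by 3, giving 15.
By Pick's theorem, the interior count of the dilated polygon is 418.5 − 15/2 + 1 = 412.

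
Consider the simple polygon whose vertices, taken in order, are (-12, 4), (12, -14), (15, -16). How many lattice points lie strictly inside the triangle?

By the shoelace formula, twice the signed area is |[(-12)·(-14) − 12·4] + [12·(-16) − 15·(-14)] + [15·4 − (-12)·(-16)]| = 6, so the area is 3.
Summing gcd(|Δx|,|Δy|) over the edges gives the boundary count: gcd(24,18) + gcd(3,2) + gcd(27,20) = 6+1+1 = 8.
Pick's theorem gives I = A − B/2 + 1 = 3 − 8/2 + 1 = 0.

0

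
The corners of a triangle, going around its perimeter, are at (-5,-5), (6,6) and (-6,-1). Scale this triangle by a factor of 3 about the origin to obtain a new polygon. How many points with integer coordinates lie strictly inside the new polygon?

Using the shoelace formula, 2A = |[(-5)·6 − 6·(-5)] + [6·(-1) − (-6)·6] + [(-6)·(-5) − (-5)·(-1)]| = 55, so the area is 55/2.
Along each edge there are gcd(|Δx|,|Δy|)+1 lattice points, so counting each shared vertex once the boundary has gcd(11,11) + gcd(12,7) + gcd(1,4) = 11+1+1 = 13.
Scaling by 3 multiplies the area by 3² = 9 (so the new area is 247.5) and multiplies the boundary lattice-point count by 3, giving 39.
By Pick's theorem, the interior count of the dilated polygon is 247.5 − 39/2 + 1 = 229.

229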